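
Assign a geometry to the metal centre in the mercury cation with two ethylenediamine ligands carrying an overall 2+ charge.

tetrahedral

Ligand charges: ethylenediamine is neutral. With an overall charge of +2 the mercury centre must be in the +2 oxidation state.
Group 12 minus oxidation state 2 gives a d¹⁰ configuration.
Counting donor atoms: 2×ethylenediamine (bidentate) → 4 donors. Coordination number = 4.
A d¹⁰ ion has no crystal-field stabilisation preference between square planar and tetrahedral, so four ligands adopt the sterically favoured tetrahedral geometry.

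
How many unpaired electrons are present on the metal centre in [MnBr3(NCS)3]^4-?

Each bromide is −1; each isothiocyanate is −1; balancing the −4 overall charge requires Mn(II).
Group 7 minus oxidation state 2 gives a d⁵ configuration.
The spin state decides the count: Bromide and isothiocyanate are weak-field ligands for a first-row metal, so the complex is high-spin.
An octahedral high-spin d⁵ ion is t₂g³e_g², giving 5 unpaired electrons.

5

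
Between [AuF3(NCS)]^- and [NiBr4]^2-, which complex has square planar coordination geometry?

For [AuF3(NCS)]^-: Each fluoride is −1; each isothiocyanate is −1; balancing the −1 overall charge requires Au(III). Group 11 minus oxidation state 3 gives a d⁸ configuration. A 5d d⁸ ion has a large crystal-field splitting; square planar leaves the high-energy d_{x²−y²} orbital empty and maximises CFSE. → square planar.
For [NiBr4]^2-: Each bromide is −1; balancing the −2 overall charge requires Ni(II). Group 10 minus oxidation state 2 gives a d⁸ configuration. Bromide is a weak-field ligand. With weak-field ligands the CFSE gain from square planar is small, so a 3d d⁸ ion takes the sterically preferred tetrahedral geometry. → tetrahedral.

[AuF3(NCS)]^-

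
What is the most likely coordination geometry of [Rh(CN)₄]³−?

Summing ligand charges against the −3 overall charge gives an oxidation state of +1 for rhodium.
Group 9 minus oxidation state 1 gives a d⁸ configuration.
With 4 monodentate ligands the coordination number is 4.
A 4d d⁸ ion has a large crystal-field splitting; square planar leaves the high-energy d_{x²−y²} orbital empty and maximises CFSE.

square planar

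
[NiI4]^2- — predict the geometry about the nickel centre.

Summing ligand charges against the −2 overall charge gives an oxidation state of +2 for nickel.
Nickel is a group-10 element; Ni(II) is therefore d⁸.
With 4 monodentate ligands the coordination number is 4.
Iodide is a weak-field ligand.
With weak-field ligands the CFSE gain from square planar is small, so a 3d d⁸ ion takes the sterically preferred tetrahedral geometry.

tetrahedral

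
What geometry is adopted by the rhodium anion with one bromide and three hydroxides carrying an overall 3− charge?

square planar

Ligand charges: each bromide is −1; each hydroxide is −1. With an overall charge of −3 the rhodium centre must be in the +1 oxidation state.
Rh sits in group 9, so the d-electron count is 9 − 1 = 8.
Coordination number: 4.
A 4d d⁸ ion has a large crystal-field splitting; square planar leaves the high-energy d_{x²−y²} orbital empty and maximises CFSE.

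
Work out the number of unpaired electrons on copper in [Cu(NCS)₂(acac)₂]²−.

Each isothiocyanate is −1; each acetylacetonate is −1; balancing the −2 overall charge requires Cu(II).
Cu sits in group 11, so the d-electron count is 11 − 2 = 9.
Counting donor atoms: 2×isothiocyanate (monodentate) → 2 donors; 2×acetylacetonate (bidentate) → 4 donors. Coordination number = 6.
In an octahedral field the d⁹ configuration is t₂g⁶e_g³ (only one arrangement possible), giving 1 unpaired electron.

1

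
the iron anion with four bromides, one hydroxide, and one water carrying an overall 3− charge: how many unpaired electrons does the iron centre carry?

4 unpaired electrons

Ligand charges: each bromide is −1; each hydroxide is −1; water is neutral. With an overall charge of −3 the iron centre must be in the +2 oxidation state.
Fe sits in group 8, so the d-electron count is 8 − 2 = 6.
The spin state decides the count: Bromide and hydroxide are weak-field ligands for a first-row metal, so the complex is high-spin.
An octahedral high-spin d⁶ ion is t₂g⁴e_g², giving 4 unpaired electrons.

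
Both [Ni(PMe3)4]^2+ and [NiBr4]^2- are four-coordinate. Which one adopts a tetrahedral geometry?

For [Ni(PMe3)4]^2+: Summing ligand charges against the +2 overall charge gives an oxidation state of +2 for nickel. Ni sits in group 10, so the d-electron count is 10 − 2 = 8. Trimethylphosphine is a strong-field ligand (high in the spectrochemical series). A 3d d⁸ ion with strong-field ligands gains enough CFSE to favour square planar over tetrahedral. → square planar.
For [NiBr4]^2-: Each bromide is −1; balancing the −2 overall charge requires Ni(II). Nickel is a group-10 element; Ni(II) is therefore d⁸. Bromide is a weak-field ligand. With weak-field ligands the CFSE gain from square planar is small, so a 3d d⁸ ion takes the sterically preferred tetrahedral geometry. → tetrahedral.

[NiBr4]^2-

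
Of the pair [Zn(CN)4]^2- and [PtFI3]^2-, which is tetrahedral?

[Zn(CN)4]^2-

For [Zn(CN)4]^2-: Ligand charges: each cyanide is −1. With an overall charge of −2 the zinc centre must be in the +2 oxidation state. Zn sits in group 12, so the d-electron count is 12 − 2 = 10. A d¹⁰ ion has no crystal-field stabilisation preference between square planar and tetrahedral, so four ligands adopt the sterically favoured tetrahedral geometry. → tetrahedral.
For [PtFI3]^2-: Each fluoride is −1; each iodide is −1; balancing the −2 overall charge requires Pt(II). Group 10 minus oxidation state 2 gives a d⁸ configuration. A 5d d⁸ ion has a large crystal-field splitting; square planar leaves the high-energy d_{x²−y²} orbital empty and maximises CFSE. → square planar.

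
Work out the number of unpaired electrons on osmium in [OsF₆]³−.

1

Ligand charges: each fluoride is −1. With an overall charge of −3 the osmium centre must be in the +3 oxidation state.
Group 8 minus oxidation state 3 gives a d⁵ configuration.
The spin state decides the count: a 5d ion has a large Δₒ and is invariably low-spin.
An octahedral low-spin d⁵ ion is t₂g⁵e_g⁰, giving 1 unpaired electron.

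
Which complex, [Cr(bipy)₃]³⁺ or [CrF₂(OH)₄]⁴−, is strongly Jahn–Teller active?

[Cr(bipy)₃]³⁺: Summing ligand charges against the +3 overall charge gives an oxidation state of +3 for chromium. Cr sits in group 6, so the d-electron count is 6 − 3 = 3. The d³ configuration leaves the e_g set evenly filled (or empty) — no strong Jahn–Teller driving force.
[CrF₂(OH)₄]⁴−: Summing ligand charges against the −4 overall charge gives an oxidation state of +2 for chromium. Chromium is a group-6 element; Cr(II) is therefore d⁴. Fluoride and hydroxide are weak-field ligands for a first-row metal, so the complex is high-spin. The t₂g³e_g¹ (high-spin) configuration has an unevenly filled e_g set; the Jahn–Teller theorem predicts a tetragonal distortion (typically axial elongation) to lift the degeneracy.

[CrF₂(OH)₄]⁴−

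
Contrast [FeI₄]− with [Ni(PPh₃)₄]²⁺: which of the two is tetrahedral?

[FeI₄]−

For [FeI₄]−: Each iodide is −1; balancing the −1 overall charge requires Fe(III). Iron is a group-8 element; Fe(III) is therefore d⁵. A high-spin d⁵ ion has zero CFSE in either geometry, so four ligands adopt the sterically favoured tetrahedral geometry. → tetrahedral.
For [Ni(PPh₃)₄]²⁺: Ligand charges: triphenylphosphine is neutral. With an overall charge of +2 the nickel centre must be in the +2 oxidation state. Ni sits in group 10, so the d-electron count is 10 − 2 = 8. Triphenylphosphine is a strong-field ligand (high in the spectrochemical series). A 3d d⁸ ion with strong-field ligands gains enough CFSE to favour square planar over tetrahedral. → square planar.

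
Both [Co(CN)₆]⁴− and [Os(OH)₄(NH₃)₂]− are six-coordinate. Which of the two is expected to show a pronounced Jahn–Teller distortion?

[Co(CN)₆]⁴−

[Co(CN)₆]⁴−: Summing ligand charges against the −4 overall charge gives an oxidation state of +2 for cobalt. Co sits in group 9, so the d-electron count is 9 − 2 = 7. Cyanide is a strong-field ligand (high in the spectrochemical series) for a first-row metal, so the complex is low-spin. The t₂g⁶e_g¹ (low-spin) configuration has an unevenly filled e_g set; the Jahn–Teller theorem predicts a tetragonal distortion (typically axial elongation) to lift the degeneracy.
[Os(OH)₄(NH₃)₂]−: Summing ligand charges against the −1 overall charge gives an oxidation state of +3 for osmium. Osmium is a group-8 element; Os(III) is therefore d⁵. A 5d ion has a large Δₒ and is invariably low-spin. The d⁵ configuration leaves the e_g set evenly filled (or empty) — no strong Jahn–Teller driving force.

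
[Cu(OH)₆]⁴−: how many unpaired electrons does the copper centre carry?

1 unpaired electron

Each hydroxide is −1; balancing the −4 overall charge requires Cu(II).
Copper is a group-11 element; Cu(II) is therefore d⁹.
In an octahedral field the d⁹ configuration is t₂g⁶e_g³ (only one arrangement possible), giving 1 unpaired electron.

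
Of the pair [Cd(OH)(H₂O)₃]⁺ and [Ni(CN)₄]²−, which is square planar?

For [Cd(OH)(H₂O)₃]⁺: Ligand charges: each hydroxide is −1; water is neutral. With an overall charge of +1 the cadmium centre must be in the +2 oxidation state. Group 12 minus oxidation state 2 gives a d¹⁰ configuration. A d¹⁰ ion has no crystal-field stabilisation preference between square planar and tetrahedral, so four ligands adopt the sterically favoured tetrahedral geometry. → tetrahedral.
For [Ni(CN)₄]²−: Ligand charges: each cyanide is −1. With an overall charge of −2 the nickel centre must be in the +2 oxidation state. Group 10 minus oxidation state 2 gives a d⁸ configuration. Cyanide is a strong-field ligand (high in the spectrochemical series). A 3d d⁸ ion with strong-field ligands gains enough CFSE to favour square planar over tetrahedral. → square planar.

[Ni(CN)₄]²−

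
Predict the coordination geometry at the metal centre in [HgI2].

Each iodide is −1; balancing the 0 overall charge requires Hg(II).
Mercury is a group-12 element; Hg(II) is therefore d¹⁰.
Coordination number: 2.
A d¹⁰ ion with only two ligands adopts a linear arrangement (sp hybridisation; no CFSE preference).

linear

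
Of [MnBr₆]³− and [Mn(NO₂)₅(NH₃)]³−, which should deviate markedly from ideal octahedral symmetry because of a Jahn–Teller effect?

[MnBr₆]³−: Ligand charges: each bromide is −1. With an overall charge of −3 the manganese centre must be in the +3 oxidation state. Group 7 minus oxidation state 3 gives a d⁴ configuration. Bromide is a weak-field ligand for a first-row metal, so the complex is high-spin. The t₂g³e_g¹ (high-spin) configuration has an unevenly filled e_g set; the Jahn–Teller theorem predicts a tetragonal distortion (typically axial elongation) to lift the degeneracy.
[Mn(NO₂)₅(NH₃)]³−: Each nitro (N-bound nitrite) is −1; ammonia is neutral; balancing the −3 overall charge requires Mn(II). Group 7 minus oxidation state 2 gives a d⁵ configuration. Nitro (N-bound nitrite) is a strong-field ligand (high in the spectrochemical series) for a first-row metal, so the complex is low-spin. The d⁵ configuration leaves the e_g set evenly filled (or empty) — no strong Jahn–Teller driving force.

[MnBr₆]³−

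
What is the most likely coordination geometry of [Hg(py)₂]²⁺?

linear

Pyridine is neutral; balancing the +2 overall charge requires Hg(II).
Mercury is a group-12 element; Hg(II) is therefore d¹⁰.
With 2 monodentate ligands the coordination number is 2.
A d¹⁰ ion with only two ligands adopts a linear arrangement (sp hybridisation; no CFSE preference).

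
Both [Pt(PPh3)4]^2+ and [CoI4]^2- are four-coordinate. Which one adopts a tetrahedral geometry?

[CoI4]^2-

For [Pt(PPh3)4]^2+: Summing ligand charges against the +2 overall charge gives an oxidation state of +2 for platinum. Group 10 minus oxidation state 2 gives a d⁸ configuration. A 5d d⁸ ion has a large crystal-field splitting; square planar leaves the high-energy d_{x²−y²} orbital empty and maximises CFSE. → square planar.
For [CoI4]^2-: Each iodide is −1; balancing the −2 overall charge requires Co(II). Co sits in group 9, so the d-electron count is 9 − 2 = 7. For a high-spin 3d d⁷ ion with weak-field ligands the small Δₜ gives little square-planar CFSE advantage, so four ligands adopt the sterically favoured tetrahedral geometry. → tetrahedral.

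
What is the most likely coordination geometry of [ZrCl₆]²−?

Summing ligand charges against the −2 overall charge gives an oxidation state of +4 for zirconium.
Zirconium is a group-4 element; Zr(IV) is therefore d⁰.
With 6 monodentate ligands the coordination number is 6.
Six donors around a single metal centre give an octahedral coordination sphere.

octahedral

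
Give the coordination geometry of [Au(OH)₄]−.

square planar

Summing ligand charges against the −1 overall charge gives an oxidation state of +3 for gold.
Group 11 minus oxidation state 3 gives a d⁸ configuration.
Coordination number: 4.
A 5d d⁸ ion has a large crystal-field splitting; square planar leaves the high-energy d_{x²−y²} orbital empty and maximises CFSE.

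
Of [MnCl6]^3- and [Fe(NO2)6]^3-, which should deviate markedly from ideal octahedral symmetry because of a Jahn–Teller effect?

[MnCl6]^3-

[MnCl6]^3-: Each chloride is −1; balancing the −3 overall charge requires Mn(III). Group 7 minus oxidation state 3 gives a d⁴ configuration. Chloride is a weak-field ligand for a first-row metal, so the complex is high-spin. The t₂g³e_g¹ (high-spin) configuration has an unevenly filled e_g set; the Jahn–Teller theorem predicts a tetragonal distortion (typically axial elongation) to lift the degeneracy.
[Fe(NO2)6]^3-: Summing ligand charges against the −3 overall charge gives an oxidation state of +3 for iron. Group 8 minus oxidation state 3 gives a d⁵ configuration. Nitro (N-bound nitrite) is a strong-field ligand (high in the spectrochemical series) for a first-row metal, so the complex is low-spin. The d⁵ configuration leaves the e_g set evenly filled (or empty) — no strong Jahn–Teller driving force.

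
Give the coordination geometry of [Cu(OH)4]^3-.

Summing ligand charges against the −3 overall charge gives an oxidation state of +1 for copper.
Copper is a group-11 element; Cu(I) is therefore d¹⁰.
With 4 monodentate ligands the coordination number is 4.
A d¹⁰ ion has no crystal-field stabilisation preference between square planar and tetrahedral, so four ligands adopt the sterically favoured tetrahedral geometry.

tetrahedral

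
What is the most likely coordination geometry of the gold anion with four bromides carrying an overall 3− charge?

tetrahedral

Each bromide is −1; balancing the −3 overall charge requires Au(I).
Group 11 minus oxidation state 1 gives a d¹⁰ configuration.
With 4 monodentate ligands the coordination number is 4.
A d¹⁰ ion has no crystal-field stabilisation preference between square planar and tetrahedral, so four ligands adopt the sterically favoured tetrahedral geometry.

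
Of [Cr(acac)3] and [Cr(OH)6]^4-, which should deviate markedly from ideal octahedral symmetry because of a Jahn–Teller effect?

[Cr(acac)3]: Ligand charges: each acetylacetonate is −1. With an overall charge of 0 the chromium centre must be in the +3 oxidation state. Cr sits in group 6, so the d-electron count is 6 − 3 = 3. The d³ configuration leaves the e_g set evenly filled (or empty) — no strong Jahn–Teller driving force.
[Cr(OH)6]^4-: Each hydroxide is −1; balancing the −4 overall charge requires Cr(II). Chromium is a group-6 element; Cr(II) is therefore d⁴. Hydroxide is a weak-field ligand for a first-row metal, so the complex is high-spin. The t₂g³e_g¹ (high-spin) configuration has an unevenly filled e_g set; the Jahn–Teller theorem predicts a tetragonal distortion (typically axial elongation) to lift the degeneracy.

[Cr(OH)6]^4-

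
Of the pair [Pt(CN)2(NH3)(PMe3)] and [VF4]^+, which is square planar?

[Pt(CN)2(NH3)(PMe3)]

For [Pt(CN)2(NH3)(PMe3)]: Summing ligand charges against the 0 overall charge gives an oxidation state of +2 for platinum. Group 10 minus oxidation state 2 gives a d⁸ configuration. A 5d d⁸ ion has a large crystal-field splitting; square planar leaves the high-energy d_{x²−y²} orbital empty and maximises CFSE. → square planar.
For [VF4]^+: Summing ligand charges against the +1 overall charge gives an oxidation state of +5 for vanadium. Vanadium is a group-5 element; V(V) is therefore d⁰. A d⁰ ion has no crystal-field stabilisation preference between square planar and tetrahedral, so four ligands adopt the sterically favoured tetrahedral geometry. → tetrahedral.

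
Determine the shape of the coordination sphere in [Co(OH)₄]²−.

tetrahedral

Summing ligand charges against the −2 overall charge gives an oxidation state of +2 for cobalt.
Co sits in group 9, so the d-electron count is 9 − 2 = 7.
Coordination number: 4.
Hydroxide is a weak-field ligand.
For a high-spin 3d d⁷ ion with weak-field ligands the small Δₜ gives little square-planar CFSE advantage, so four ligands adopt the sterically favoured tetrahedral geometry.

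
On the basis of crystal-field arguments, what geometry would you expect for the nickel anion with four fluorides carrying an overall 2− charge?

Each fluoride is −1; balancing the −2 overall charge requires Ni(II).
Group 10 minus oxidation state 2 gives a d⁸ configuration.
Coordination number: 4.
Fluoride is a weak-field ligand.
With weak-field ligands the CFSE gain from square planar is small, so a 3d d⁸ ion takes the sterically preferred tetrahedral geometry.

tetrahedral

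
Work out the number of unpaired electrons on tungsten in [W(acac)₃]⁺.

2 unpaired electrons

Each acetylacetonate is −1; balancing the +1 overall charge requires W(IV).
W sits in group 6, so the d-electron count is 6 − 4 = 2.
Counting donor atoms: 3×acetylacetonate (bidentate) → 6 donors. Coordination number = 6.
In an octahedral field the d² configuration is t₂g²e_g⁰ (only one arrangement possible), giving 2 unpaired electrons.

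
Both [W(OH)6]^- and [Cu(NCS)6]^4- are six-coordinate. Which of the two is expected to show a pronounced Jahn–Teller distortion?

[W(OH)6]^-: Summing ligand charges against the −1 overall charge gives an oxidation state of +5 for tungsten. W sits in group 6, so the d-electron count is 6 − 5 = 1. The d¹ configuration leaves the e_g set evenly filled (or empty) — no strong Jahn–Teller driving force.
[Cu(NCS)6]^4-: Summing ligand charges against the −4 overall charge gives an oxidation state of +2 for copper. Copper is a group-11 element; Cu(II) is therefore d⁹. The t₂g⁶e_g³ configuration has an unevenly filled e_g set; the Jahn–Teller theorem predicts a tetragonal distortion (typically axial elongation) to lift the degeneracy.

[Cu(NCS)6]^4-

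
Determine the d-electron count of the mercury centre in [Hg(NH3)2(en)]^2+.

Ligand charges: ammonia is neutral; ethylenediamine is neutral. With an overall charge of +2 the mercury centre must be in the +2 oxidation state.
Group 12 minus oxidation state 2 gives a d¹⁰ configuration.

d10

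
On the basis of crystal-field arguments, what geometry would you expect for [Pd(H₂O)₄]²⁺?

square planar

Water is neutral; balancing the +2 overall charge requires Pd(II).
Palladium is a group-10 element; Pd(II) is therefore d⁸.
With 4 monodentate ligands the coordination number is 4.
A 4d d⁸ ion has a large crystal-field splitting; square planar leaves the high-energy d_{x²−y²} orbital empty and maximises CFSE.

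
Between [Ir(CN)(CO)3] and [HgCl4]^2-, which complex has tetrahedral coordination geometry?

[HgCl4]^2-

For [Ir(CN)(CO)3]: Summing ligand charges against the 0 overall charge gives an oxidation state of +1 for iridium. Group 9 minus oxidation state 1 gives a d⁸ configuration. A 5d d⁸ ion has a large crystal-field splitting; square planar leaves the high-energy d_{x²−y²} orbital empty and maximises CFSE. → square planar.
For [HgCl4]^2-: Ligand charges: each chloride is −1. With an overall charge of −2 the mercury centre must be in the +2 oxidation state. Hg sits in group 12, so the d-electron count is 12 − 2 = 10. A d¹⁰ ion has no crystal-field stabilisation preference between square planar and tetrahedral, so four ligands adopt the sterically favoured tetrahedral geometry. → tetrahedral.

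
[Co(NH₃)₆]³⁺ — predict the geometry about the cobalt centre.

octahedral

Ammonia is neutral; balancing the +3 overall charge requires Co(III).
Group 9 minus oxidation state 3 gives a d⁶ configuration.
With 6 monodentate ligands the coordination number is 6.
Six donors around a single metal centre give an octahedral coordination sphere.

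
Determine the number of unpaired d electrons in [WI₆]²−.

2 unpaired electrons

Each iodide is −1; balancing the −2 overall charge requires W(IV).
Tungsten is a group-6 element; W(IV) is therefore d².
In an octahedral field the d² configuration is t₂g²e_g⁰ (only one arrangement possible), giving 2 unpaired electrons.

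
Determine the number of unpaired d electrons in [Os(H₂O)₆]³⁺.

1 unpaired electron

Water is neutral; balancing the +3 overall charge requires Os(III).
Osmium is a group-8 element; Os(III) is therefore d⁵.
The spin state decides the count: a 5d ion has a large Δₒ and is invariably low-spin.
An octahedral low-spin d⁵ ion is t₂g⁵e_g⁰, giving 1 unpaired electron.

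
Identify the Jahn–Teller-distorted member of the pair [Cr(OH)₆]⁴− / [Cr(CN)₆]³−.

[Cr(OH)₆]⁴−

[Cr(OH)₆]⁴−: Summing ligand charges against the −4 overall charge gives an oxidation state of +2 for chromium. Cr sits in group 6, so the d-electron count is 6 − 2 = 4. Hydroxide is a weak-field ligand for a first-row metal, so the complex is high-spin. The t₂g³e_g¹ (high-spin) configuration has an unevenly filled e_g set; the Jahn–Teller theorem predicts a tetragonal distortion (typically axial elongation) to lift the degeneracy.
[Cr(CN)₆]³−: Each cyanide is −1; balancing the −3 overall charge requires Cr(III). Chromium is a group-6 element; Cr(III) is therefore d³. The d³ configuration leaves the e_g set evenly filled (or empty) — no strong Jahn–Teller driving force.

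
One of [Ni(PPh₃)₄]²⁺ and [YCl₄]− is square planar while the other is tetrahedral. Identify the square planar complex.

[Ni(PPh₃)₄]²⁺

For [Ni(PPh₃)₄]²⁺: Triphenylphosphine is neutral; balancing the +2 overall charge requires Ni(II). Ni sits in group 10, so the d-electron count is 10 − 2 = 8. Triphenylphosphine is a strong-field ligand (high in the spectrochemical series). A 3d d⁸ ion with strong-field ligands gains enough CFSE to favour square planar over tetrahedral. → square planar.
For [YCl₄]−: Summing ligand charges against the −1 overall charge gives an oxidation state of +3 for yttrium. Y sits in group 3, so the d-electron count is 3 − 3 = 0. A d⁰ ion has no crystal-field stabilisation preference between square planar and tetrahedral, so four ligands adopt the sterically favoured tetrahedral geometry. → tetrahedral.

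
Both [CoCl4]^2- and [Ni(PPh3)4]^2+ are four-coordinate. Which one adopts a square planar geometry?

For [CoCl4]^2-: Summing ligand charges against the −2 overall charge gives an oxidation state of +2 for cobalt. Co sits in group 9, so the d-electron count is 9 − 2 = 7. For a high-spin 3d d⁷ ion with weak-field ligands the small Δₜ gives little square-planar CFSE advantage, so four ligands adopt the sterically favoured tetrahedral geometry. → tetrahedral.
For [Ni(PPh3)4]^2+: Ligand charges: triphenylphosphine is neutral. With an overall charge of +2 the nickel centre must be in the +2 oxidation state. Group 10 minus oxidation state 2 gives a d⁸ configuration. Triphenylphosphine is a strong-field ligand (high in the spectrochemical series). A 3d d⁸ ion with strong-field ligands gains enough CFSE to favour square planar over tetrahedral. → square planar.

[Ni(PPh3)4]^2+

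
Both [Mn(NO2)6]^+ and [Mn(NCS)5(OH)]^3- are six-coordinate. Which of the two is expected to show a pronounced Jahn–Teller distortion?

[Mn(NO2)6]^+: Summing ligand charges against the +1 overall charge gives an oxidation state of +7 for manganese. Manganese is a group-7 element; Mn(VII) is therefore d⁰. The d⁰ configuration leaves the e_g set evenly filled (or empty) — no strong Jahn–Teller driving force.
[Mn(NCS)5(OH)]^3-: Each isothiocyanate is −1; each hydroxide is −1; balancing the −3 overall charge requires Mn(III). Mn sits in group 7, so the d-electron count is 7 − 3 = 4. Hydroxide and isothiocyanate are weak-field ligands for a first-row metal, so the complex is high-spin. The t₂g³e_g¹ (high-spin) configuration has an unevenly filled e_g set; the Jahn–Teller theorem predicts a tetragonal distortion (typically axial elongation) to lift the degeneracy.

[Mn(NCS)5(OH)]^3-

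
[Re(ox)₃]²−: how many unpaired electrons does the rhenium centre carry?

3

Each oxalate is −2; balancing the −2 overall charge requires Re(IV).
Rhenium is a group-7 element; Re(IV) is therefore d³.
Counting donor atoms: 3×oxalate (bidentate) → 6 donors. Coordination number = 6.
In an octahedral field the d³ configuration is t₂g³e_g⁰ (only one arrangement possible), giving 3 unpaired electrons.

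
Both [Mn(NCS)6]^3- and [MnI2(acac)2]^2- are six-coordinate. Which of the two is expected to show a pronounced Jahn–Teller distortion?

[Mn(NCS)6]^3-

[Mn(NCS)6]^3-: Each isothiocyanate is −1; balancing the −3 overall charge requires Mn(III). Group 7 minus oxidation state 3 gives a d⁴ configuration. Isothiocyanate is a weak-field ligand for a first-row metal, so the complex is high-spin. The t₂g³e_g¹ (high-spin) configuration has an unevenly filled e_g set; the Jahn–Teller theorem predicts a tetragonal distortion (typically axial elongation) to lift the degeneracy.
[MnI2(acac)2]^2-: Each iodide is −1; each acetylacetonate is −1; balancing the −2 overall charge requires Mn(II). Mn sits in group 7, so the d-electron count is 7 − 2 = 5. Acetylacetonate and iodide are weak-field ligands for a first-row metal, so the complex is high-spin. The d⁵ configuration leaves the e_g set evenly filled (or empty) — no strong Jahn–Teller driving force.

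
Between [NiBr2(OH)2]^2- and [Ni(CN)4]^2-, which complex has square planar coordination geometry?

For [NiBr2(OH)2]^2-: Each bromide is −1; each hydroxide is −1; balancing the −2 overall charge requires Ni(II). Nickel is a group-10 element; Ni(II) is therefore d⁸. Bromide and hydroxide are weak-field ligands. With weak-field ligands the CFSE gain from square planar is small, so a 3d d⁸ ion takes the sterically preferred tetrahedral geometry. → tetrahedral.
For [Ni(CN)4]^2-: Summing ligand charges against the −2 overall charge gives an oxidation state of +2 for nickel. Ni sits in group 10, so the d-electron count is 10 − 2 = 8. Cyanide is a strong-field ligand (high in the spectrochemical series). A 3d d⁸ ion with strong-field ligands gains enough CFSE to favour square planar over tetrahedral. → square planar.

[Ni(CN)4]^2-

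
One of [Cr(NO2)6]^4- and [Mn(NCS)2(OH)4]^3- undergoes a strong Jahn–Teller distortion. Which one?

[Mn(NCS)2(OH)4]^3-

[Cr(NO2)6]^4-: Ligand charges: each nitro (N-bound nitrite) is −1. With an overall charge of −4 the chromium centre must be in the +2 oxidation state. Cr sits in group 6, so the d-electron count is 6 − 2 = 4. Nitro (N-bound nitrite) is a strong-field ligand (high in the spectrochemical series) for a first-row metal, so the complex is low-spin. The d⁴ configuration leaves the e_g set evenly filled (or empty) — no strong Jahn–Teller driving force.
[Mn(NCS)2(OH)4]^3-: Summing ligand charges against the −3 overall charge gives an oxidation state of +3 for manganese. Mn sits in group 7, so the d-electron count is 7 − 3 = 4. Hydroxide and isothiocyanate are weak-field ligands for a first-row metal, so the complex is high-spin. The t₂g³e_g¹ (high-spin) configuration has an unevenly filled e_g set; the Jahn–Teller theorem predicts a tetragonal distortion (typically axial elongation) to lift the degeneracy.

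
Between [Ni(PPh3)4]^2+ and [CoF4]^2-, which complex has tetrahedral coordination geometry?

[CoF4]^2-

For [Ni(PPh3)4]^2+: Ligand charges: triphenylphosphine is neutral. With an overall charge of +2 the nickel centre must be in the +2 oxidation state. Group 10 minus oxidation state 2 gives a d⁸ configuration. Triphenylphosphine is a strong-field ligand (high in the spectrochemical series). A 3d d⁸ ion with strong-field ligands gains enough CFSE to favour square planar over tetrahedral. → square planar.
For [CoF4]^2-: Each fluoride is −1; balancing the −2 overall charge requires Co(II). Group 9 minus oxidation state 2 gives a d⁷ configuration. For a high-spin 3d d⁷ ion with weak-field ligands the small Δₜ gives little square-planar CFSE advantage, so four ligands adopt the sterically favoured tetrahedral geometry. → tetrahedral.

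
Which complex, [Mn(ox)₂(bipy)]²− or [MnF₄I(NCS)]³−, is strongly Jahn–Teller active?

[Mn(ox)₂(bipy)]²−: Each oxalate is −2; 2,2′-bipyridine is neutral; balancing the −2 overall charge requires Mn(II). Group 7 minus oxidation state 2 gives a d⁵ configuration. Oxalate is a weak-field ligand for a first-row metal, so the complex is high-spin. The d⁵ configuration leaves the e_g set evenly filled (or empty) — no strong Jahn–Teller driving force.
[MnF₄I(NCS)]³−: Each fluoride is −1; each iodide is −1; each isothiocyanate is −1; balancing the −3 overall charge requires Mn(III). Group 7 minus oxidation state 3 gives a d⁴ configuration. Fluoride, iodide, and isothiocyanate are weak-field ligands for a first-row metal, so the complex is high-spin. The t₂g³e_g¹ (high-spin) configuration has an unevenly filled e_g set; the Jahn–Teller theorem predicts a tetragonal distortion (typically axial elongation) to lift the degeneracy.

[MnF₄I(NCS)]³−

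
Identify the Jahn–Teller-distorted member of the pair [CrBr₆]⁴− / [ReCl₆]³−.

[CrBr₆]⁴−: Ligand charges: each bromide is −1. With an overall charge of −4 the chromium centre must be in the +2 oxidation state. Cr sits in group 6, so the d-electron count is 6 − 2 = 4. Bromide is a weak-field ligand for a first-row metal, so the complex is high-spin. The t₂g³e_g¹ (high-spin) configuration has an unevenly filled e_g set; the Jahn–Teller theorem predicts a tetragonal distortion (typically axial elongation) to lift the degeneracy.
[ReCl₆]³−: Summing ligand charges against the −3 overall charge gives an oxidation state of +3 for rhenium. Group 7 minus oxidation state 3 gives a d⁴ configuration. A 5d ion has a large Δₒ and is invariably low-spin. The d⁴ configuration leaves the e_g set evenly filled (or empty) — no strong Jahn–Teller driving force.

[CrBr₆]⁴−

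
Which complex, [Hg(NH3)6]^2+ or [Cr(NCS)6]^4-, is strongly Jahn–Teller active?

[Hg(NH3)6]^2+: Ligand charges: ammonia is neutral. With an overall charge of +2 the mercury centre must be in the +2 oxidation state. Group 12 minus oxidation state 2 gives a d¹⁰ configuration. The d¹⁰ configuration leaves the e_g set evenly filled (or empty) — no strong Jahn–Teller driving force.
[Cr(NCS)6]^4-: Each isothiocyanate is −1; balancing the −4 overall charge requires Cr(II). Cr sits in group 6, so the d-electron count is 6 − 2 = 4. Isothiocyanate is a weak-field ligand for a first-row metal, so the complex is high-spin. The t₂g³e_g¹ (high-spin) configuration has an unevenly filled e_g set; the Jahn–Teller theorem predicts a tetragonal distortion (typically axial elongation) to lift the degeneracy.

[Cr(NCS)6]^4-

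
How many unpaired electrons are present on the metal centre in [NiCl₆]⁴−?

2

Ligand charges: each chloride is −1. With an overall charge of −4 the nickel centre must be in the +2 oxidation state.
Group 10 minus oxidation state 2 gives a d⁸ configuration.
In an octahedral field the d⁸ configuration is t₂g⁶e_g² (only one arrangement possible), giving 2 unpaired electrons.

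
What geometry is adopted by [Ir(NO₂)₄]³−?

square planar

Each nitro (N-bound nitrite) is −1; balancing the −3 overall charge requires Ir(I).
Ir sits in group 9, so the d-electron count is 9 − 1 = 8.
Coordination number: 4.
A 5d d⁸ ion has a large crystal-field splitting; square planar leaves the high-energy d_{x²−y²} orbital empty and maximises CFSE.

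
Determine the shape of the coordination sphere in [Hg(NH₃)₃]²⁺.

trigonal planar

Ligand charges: ammonia is neutral. With an overall charge of +2 the mercury centre must be in the +2 oxidation state.
Mercury is a group-12 element; Hg(II) is therefore d¹⁰.
Coordination number: 3.
Three ligands around a d¹⁰ centre minimise repulsion in a trigonal-planar arrangement.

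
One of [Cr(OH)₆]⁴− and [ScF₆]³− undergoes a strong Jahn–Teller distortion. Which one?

[Cr(OH)₆]⁴−

[Cr(OH)₆]⁴−: Summing ligand charges against the −4 overall charge gives an oxidation state of +2 for chromium. Chromium is a group-6 element; Cr(II) is therefore d⁴. Hydroxide is a weak-field ligand for a first-row metal, so the complex is high-spin. The t₂g³e_g¹ (high-spin) configuration has an unevenly filled e_g set; the Jahn–Teller theorem predicts a tetragonal distortion (typically axial elongation) to lift the degeneracy.
[ScF₆]³−: Summing ligand charges against the −3 overall charge gives an oxidation state of +3 for scandium. Sc sits in group 3, so the d-electron count is 3 − 3 = 0. The d⁰ configuration leaves the e_g set evenly filled (or empty) — no strong Jahn–Teller driving force.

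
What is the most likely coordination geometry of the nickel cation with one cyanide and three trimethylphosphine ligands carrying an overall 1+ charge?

square planar

Summing ligand charges against the +1 overall charge gives an oxidation state of +2 for nickel.
Ni sits in group 10, so the d-electron count is 10 − 2 = 8.
With 4 monodentate ligands the coordination number is 4.
Cyanide and trimethylphosphine are strong-field ligands (high in the spectrochemical series).
A 3d d⁸ ion with strong-field ligands gains enough CFSE to favour square planar over tetrahedral.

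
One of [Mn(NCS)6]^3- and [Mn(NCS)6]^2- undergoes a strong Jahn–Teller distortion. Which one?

[Mn(NCS)6]^3-

[Mn(NCS)6]^3-: Each isothiocyanate is −1; balancing the −3 overall charge requires Mn(III). Mn sits in group 7, so the d-electron count is 7 − 3 = 4. Isothiocyanate is a weak-field ligand for a first-row metal, so the complex is high-spin. The t₂g³e_g¹ (high-spin) configuration has an unevenly filled e_g set; the Jahn–Teller theorem predicts a tetragonal distortion (typically axial elongation) to lift the degeneracy.
[Mn(NCS)6]^2-: Summing ligand charges against the −2 overall charge gives an oxidation state of +4 for manganese. Mn sits in group 7, so the d-electron count is 7 − 4 = 3. The d³ configuration leaves the e_g set evenly filled (or empty) — no strong Jahn–Teller driving force.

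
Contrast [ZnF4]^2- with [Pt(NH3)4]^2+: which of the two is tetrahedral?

For [ZnF4]^2-: Each fluoride is −1; balancing the −2 overall charge requires Zn(II). Zinc is a group-12 element; Zn(II) is therefore d¹⁰. A d¹⁰ ion has no crystal-field stabilisation preference between square planar and tetrahedral, so four ligands adopt the sterically favoured tetrahedral geometry. → tetrahedral.
For [Pt(NH3)4]^2+: Ammonia is neutral; balancing the +2 overall charge requires Pt(II). Group 10 minus oxidation state 2 gives a d⁸ configuration. A 5d d⁸ ion has a large crystal-field splitting; square planar leaves the high-energy d_{x²−y²} orbital empty and maximises CFSE. → square planar.

[ZnF4]^2-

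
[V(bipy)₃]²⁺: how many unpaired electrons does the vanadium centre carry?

Ligand charges: 2,2′-bipyridine is neutral. With an overall charge of +2 the vanadium centre must be in the +2 oxidation state.
V sits in group 5, so the d-electron count is 5 − 2 = 3.
Counting donor atoms: 3×2,2′-bipyridine (bidentate) → 6 donors. Coordination number = 6.
In an octahedral field the d³ configuration is t₂g³e_g⁰ (only one arrangement possible), giving 3 unpaired electrons.

3 unpaired electrons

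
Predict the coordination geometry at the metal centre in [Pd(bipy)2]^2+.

Ligand charges: 2,2′-bipyridine is neutral. With an overall charge of +2 the palladium centre must be in the +2 oxidation state.
Palladium is a group-10 element; Pd(II) is therefore d⁸.
Counting donor atoms: 2×2,2′-bipyridine (bidentate) → 4 donors. Coordination number = 4.
A 4d d⁸ ion has a large crystal-field splitting; square planar leaves the high-energy d_{x²−y²} orbital empty and maximises CFSE.

square planar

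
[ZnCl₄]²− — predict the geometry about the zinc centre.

Each chloride is −1; balancing the −2 overall charge requires Zn(II).
Zn sits in group 12, so the d-electron count is 12 − 2 = 10.
Coordination number: 4.
A d¹⁰ ion has no crystal-field stabilisation preference between square planar and tetrahedral, so four ligands adopt the sterically favoured tetrahedral geometry.

tetrahedral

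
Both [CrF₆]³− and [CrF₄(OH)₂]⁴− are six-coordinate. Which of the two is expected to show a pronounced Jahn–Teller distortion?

[CrF₆]³−: Each fluoride is −1; balancing the −3 overall charge requires Cr(III). Group 6 minus oxidation state 3 gives a d³ configuration. The d³ configuration leaves the e_g set evenly filled (or empty) — no strong Jahn–Teller driving force.
[CrF₄(OH)₂]⁴−: Each fluoride is −1; each hydroxide is −1; balancing the −4 overall charge requires Cr(II). Group 6 minus oxidation state 2 gives a d⁴ configuration. Fluoride and hydroxide are weak-field ligands for a first-row metal, so the complex is high-spin. The t₂g³e_g¹ (high-spin) configuration has an unevenly filled e_g set; the Jahn–Teller theorem predicts a tetragonal distortion (typically axial elongation) to lift the degeneracy.

[CrF₄(OH)₂]⁴−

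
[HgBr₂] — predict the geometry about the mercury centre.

Each bromide is −1; balancing the 0 overall charge requires Hg(II).
Mercury is a group-12 element; Hg(II) is therefore d¹⁰.
Coordination number: 2.
A d¹⁰ ion with only two ligands adopts a linear arrangement (sp hybridisation; no CFSE preference).

linear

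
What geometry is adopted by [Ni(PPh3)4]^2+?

Summing ligand charges against the +2 overall charge gives an oxidation state of +2 for nickel.
Group 10 minus oxidation state 2 gives a d⁸ configuration.
With 4 monodentate ligands the coordination number is 4.
Triphenylphosphine is a strong-field ligand (high in the spectrochemical series).
A 3d d⁸ ion with strong-field ligands gains enough CFSE to favour square planar over tetrahedral.

square planar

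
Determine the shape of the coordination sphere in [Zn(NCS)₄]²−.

Ligand charges: each isothiocyanate is −1. With an overall charge of −2 the zinc centre must be in the +2 oxidation state.
Zinc is a group-12 element; Zn(II) is therefore d¹⁰.
Coordination number: 4.
A d¹⁰ ion has no crystal-field stabilisation preference between square planar and tetrahedral, so four ligands adopt the sterically favoured tetrahedral geometry.

tetrahedral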